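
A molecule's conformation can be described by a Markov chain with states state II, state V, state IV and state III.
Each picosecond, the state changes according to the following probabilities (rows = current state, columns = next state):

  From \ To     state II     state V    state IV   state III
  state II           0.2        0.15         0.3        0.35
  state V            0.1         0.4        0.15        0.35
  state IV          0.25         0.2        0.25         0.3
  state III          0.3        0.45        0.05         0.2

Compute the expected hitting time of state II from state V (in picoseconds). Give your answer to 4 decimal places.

5.5638

Let t(s) be the expected number of picoseconds to first reach state II from state s, with t(state II) = 0. Conditioning on the first picosecond:
t(state V) = 1 + 0.4·t(state V) + 0.15·t(state IV) + 0.35·t(state III)
t(state IV) = 1 + 0.2·t(state V) + 0.25·t(state IV) + 0.3·t(state III)
t(state III) = 1 + 0.45·t(state V) + 0.05·t(state IV) + 0.2·t(state III)
Solving: t(state V) = 5.5638, t(state IV) = 4.6860, t(state III) = 4.6725.
Expected picoseconds from state V to state II: 5.5638.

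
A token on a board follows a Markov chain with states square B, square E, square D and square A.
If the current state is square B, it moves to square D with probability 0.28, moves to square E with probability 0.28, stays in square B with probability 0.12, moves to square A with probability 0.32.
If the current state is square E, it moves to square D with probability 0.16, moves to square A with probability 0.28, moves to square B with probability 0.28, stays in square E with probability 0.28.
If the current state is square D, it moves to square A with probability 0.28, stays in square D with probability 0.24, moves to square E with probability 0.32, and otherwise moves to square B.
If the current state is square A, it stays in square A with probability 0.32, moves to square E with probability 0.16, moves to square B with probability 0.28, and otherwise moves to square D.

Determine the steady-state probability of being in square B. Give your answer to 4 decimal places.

Let the stationary distribution be π with π = πP and π_1 + π_2 + π_3 + π_4 = 1.
π_1 = 0.12·π_1 + 0.28·π_2 + 0.16·π_3 + 0.28·π_4
π_2 = 0.28·π_1 + 0.28·π_2 + 0.32·π_3 + 0.16·π_4
π_3 = 0.28·π_1 + 0.16·π_2 + 0.24·π_3 + 0.24·π_4
Solving with the normalization constraint gives π = (0.2177, 0.2530, 0.2285, 0.3007).
So the stationary probability of square B is 0.2177.

0.2177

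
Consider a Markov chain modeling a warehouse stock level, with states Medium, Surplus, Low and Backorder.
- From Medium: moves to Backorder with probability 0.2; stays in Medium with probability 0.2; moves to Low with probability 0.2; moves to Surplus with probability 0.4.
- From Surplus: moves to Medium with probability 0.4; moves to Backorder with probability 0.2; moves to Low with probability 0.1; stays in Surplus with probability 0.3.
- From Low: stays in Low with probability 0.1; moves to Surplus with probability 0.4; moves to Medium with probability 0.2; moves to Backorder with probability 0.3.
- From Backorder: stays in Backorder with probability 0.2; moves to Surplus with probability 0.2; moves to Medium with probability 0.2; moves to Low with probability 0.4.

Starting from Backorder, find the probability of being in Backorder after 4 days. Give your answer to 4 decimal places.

0.2196

Propagate the distribution vector 4 days from Backorder.
After 0 days: (0.0000, 0.0000, 0.0000, 1.0000)
After 1 day: (0.2000, 0.2000, 0.4000, 0.2000)
After 2 days: (0.2400, 0.3400, 0.1800, 0.2400)
After 3 days: (0.2680, 0.3180, 0.1960, 0.2180)
After 4 days: (0.2636, 0.3246, 0.1922, 0.2196)
P(in Backorder after 4 days) = 0.2196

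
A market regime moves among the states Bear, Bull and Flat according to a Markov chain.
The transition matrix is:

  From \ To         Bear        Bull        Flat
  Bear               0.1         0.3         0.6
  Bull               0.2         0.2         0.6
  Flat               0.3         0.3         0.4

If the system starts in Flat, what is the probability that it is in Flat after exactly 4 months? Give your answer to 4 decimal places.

0.5008

Propagate the distribution vector 4 months from Flat.
After 0 months: (0.0000, 0.0000, 1.0000)
After 1 month: (0.3000, 0.3000, 0.4000)
After 2 months: (0.2100, 0.2700, 0.5200)
After 3 months: (0.2310, 0.2730, 0.4960)
After 4 months: (0.2265, 0.2727, 0.5008)
P(in Flat after 4 months) = 0.5008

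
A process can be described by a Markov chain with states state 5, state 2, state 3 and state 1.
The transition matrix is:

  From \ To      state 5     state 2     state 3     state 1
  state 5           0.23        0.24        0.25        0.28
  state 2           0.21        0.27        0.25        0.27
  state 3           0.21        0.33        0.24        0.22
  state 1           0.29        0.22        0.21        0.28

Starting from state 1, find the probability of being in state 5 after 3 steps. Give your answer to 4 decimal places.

0.2360

Propagate the distribution vector 3 steps from state 1.
After 0 steps: (0.0000, 0.0000, 0.0000, 1.0000)
After 1 step: (0.2900, 0.2200, 0.2100, 0.2800)
After 2 steps: (0.2382, 0.2599, 0.2367, 0.2652)
After 3 steps: (0.2360, 0.2638, 0.2370, 0.2632)
P(in state 5 after 3 steps) = 0.2360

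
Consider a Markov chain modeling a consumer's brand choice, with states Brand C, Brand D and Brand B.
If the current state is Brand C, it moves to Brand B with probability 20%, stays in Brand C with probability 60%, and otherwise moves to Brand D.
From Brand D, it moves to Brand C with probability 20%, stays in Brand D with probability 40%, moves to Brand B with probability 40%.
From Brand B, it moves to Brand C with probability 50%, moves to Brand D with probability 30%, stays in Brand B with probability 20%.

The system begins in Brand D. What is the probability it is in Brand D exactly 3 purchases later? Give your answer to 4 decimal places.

Propagate the distribution vector 3 purchases from Brand D.
After 0 purchases: (0.0000, 1.0000, 0.0000)
After 1 purchase: (0.2000, 0.4000, 0.4000)
After 2 purchases: (0.4000, 0.3200, 0.2800)
After 3 purchases: (0.4440, 0.2920, 0.2640)
P(in Brand D after 3 purchases) = 0.2920

0.2920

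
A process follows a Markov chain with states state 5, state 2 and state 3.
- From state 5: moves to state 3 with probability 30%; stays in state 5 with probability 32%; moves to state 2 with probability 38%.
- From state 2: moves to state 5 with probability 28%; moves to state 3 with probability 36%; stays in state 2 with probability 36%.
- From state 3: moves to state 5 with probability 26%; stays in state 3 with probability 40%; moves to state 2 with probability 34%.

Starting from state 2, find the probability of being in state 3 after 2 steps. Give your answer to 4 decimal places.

0.3576

Sum over the intermediate state after 1 step:
P = P(state 2→state 5)·P(state 5→state 3) + P(state 2→state 2)·P(state 2→state 3) + P(state 2→state 3)·P(state 3→state 3)
  = 0.28×0.3 + 0.36×0.36 + 0.36×0.4
  = 0.0840 + 0.1296 + 0.1440 = 0.3576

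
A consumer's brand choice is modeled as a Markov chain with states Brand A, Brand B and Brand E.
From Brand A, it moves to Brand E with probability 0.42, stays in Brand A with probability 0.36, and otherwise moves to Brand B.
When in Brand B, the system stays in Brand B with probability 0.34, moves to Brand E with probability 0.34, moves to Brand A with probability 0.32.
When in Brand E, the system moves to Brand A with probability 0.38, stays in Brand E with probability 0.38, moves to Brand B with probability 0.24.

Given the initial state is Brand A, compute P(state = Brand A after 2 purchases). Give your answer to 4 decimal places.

0.3596

Sum over the intermediate state after 1 purchase:
P = P(Brand A→Brand A)·P(Brand A→Brand A) + P(Brand A→Brand B)·P(Brand B→Brand A) + P(Brand A→Brand E)·P(Brand E→Brand A)
  = 0.36×0.36 + 0.22×0.32 + 0.42×0.38
  = 0.1296 + 0.0704 + 0.1596 = 0.3596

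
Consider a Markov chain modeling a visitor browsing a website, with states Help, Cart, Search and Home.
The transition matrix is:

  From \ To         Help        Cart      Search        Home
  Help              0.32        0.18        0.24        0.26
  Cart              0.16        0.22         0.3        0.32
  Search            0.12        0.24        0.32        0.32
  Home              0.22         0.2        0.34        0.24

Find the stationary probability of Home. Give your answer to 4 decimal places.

0.2854

Let the stationary distribution be π with π = πP and π_1 + π_2 + π_3 + π_4 = 1.
π_1 = 0.32·π_1 + 0.16·π_2 + 0.12·π_3 + 0.22·π_4
π_2 = 0.18·π_1 + 0.22·π_2 + 0.24·π_3 + 0.2·π_4
π_3 = 0.24·π_1 + 0.3·π_2 + 0.32·π_3 + 0.34·π_4
Solving with the normalization constraint gives π = (0.1963, 0.2126, 0.3058, 0.2854).
So the stationary probability of Home is 0.2854.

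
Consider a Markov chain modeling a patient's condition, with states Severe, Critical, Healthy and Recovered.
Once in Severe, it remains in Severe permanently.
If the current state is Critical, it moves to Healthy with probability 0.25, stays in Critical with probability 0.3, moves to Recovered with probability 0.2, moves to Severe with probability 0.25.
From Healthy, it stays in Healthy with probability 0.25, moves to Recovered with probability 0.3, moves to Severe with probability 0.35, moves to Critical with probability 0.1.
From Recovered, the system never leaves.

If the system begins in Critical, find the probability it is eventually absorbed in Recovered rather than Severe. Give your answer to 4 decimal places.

0.4500

Let h(s) be the probability of absorption at Recovered starting from transient state s. Then h(Recovered) = 1 and h(Severe) = 0. By first-step analysis:
h(Critical) = 0.25·0 + 0.3·h(Critical) + 0.25·h(Healthy) + 0.2·1
h(Healthy) = 0.35·0 + 0.1·h(Critical) + 0.25·h(Healthy) + 0.3·1
Solving: h(Critical) = 0.4500, h(Healthy) = 0.4600.
Starting from Critical, the probability is 0.4500.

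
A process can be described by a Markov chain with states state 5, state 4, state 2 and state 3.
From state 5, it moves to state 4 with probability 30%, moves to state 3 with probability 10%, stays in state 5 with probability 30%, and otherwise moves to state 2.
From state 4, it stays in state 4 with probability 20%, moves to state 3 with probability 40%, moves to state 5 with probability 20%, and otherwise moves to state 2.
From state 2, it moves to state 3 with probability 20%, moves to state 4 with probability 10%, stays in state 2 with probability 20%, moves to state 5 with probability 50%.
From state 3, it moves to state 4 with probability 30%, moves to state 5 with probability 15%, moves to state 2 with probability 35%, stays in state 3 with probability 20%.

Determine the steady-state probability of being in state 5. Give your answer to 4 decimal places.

Let the stationary distribution be π with π = πP and π_1 + π_2 + π_3 + π_4 = 1.
π_1 = 0.3·π_1 + 0.2·π_2 + 0.5·π_3 + 0.15·π_4
π_2 = 0.3·π_1 + 0.2·π_2 + 0.1·π_3 + 0.3·π_4
π_3 = 0.3·π_1 + 0.2·π_2 + 0.2·π_3 + 0.35·π_4
Solving with the normalization constraint gives π = (0.2976, 0.2251, 0.2620, 0.2153).
So the stationary probability of state 5 is 0.2976.

0.2976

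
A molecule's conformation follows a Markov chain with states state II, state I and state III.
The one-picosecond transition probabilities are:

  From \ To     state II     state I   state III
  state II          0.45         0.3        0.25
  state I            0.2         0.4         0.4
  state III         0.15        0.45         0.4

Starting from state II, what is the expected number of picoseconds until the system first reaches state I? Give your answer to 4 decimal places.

2.9060

Let t(s) be the expected number of picoseconds to first reach state I from state s, with t(state I) = 0. Conditioning on the first picosecond:
t(state II) = 1 + 0.45·t(state II) + 0.25·t(state III)
t(state III) = 1 + 0.15·t(state II) + 0.4·t(state III)
Solving: t(state II) = 2.9060, t(state III) = 2.3932.
Expected picoseconds from state II to state I: 2.9060.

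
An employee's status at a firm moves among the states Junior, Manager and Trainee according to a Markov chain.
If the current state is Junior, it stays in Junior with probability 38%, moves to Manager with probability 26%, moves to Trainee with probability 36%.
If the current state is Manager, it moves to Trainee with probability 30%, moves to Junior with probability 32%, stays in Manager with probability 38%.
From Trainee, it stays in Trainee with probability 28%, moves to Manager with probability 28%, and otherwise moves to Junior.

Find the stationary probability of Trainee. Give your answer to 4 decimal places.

Let the stationary distribution be π with π = πP and π_1 + π_2 + π_3 = 1.
π_1 = 0.38·π_1 + 0.32·π_2 + 0.44·π_3
π_2 = 0.26·π_1 + 0.38·π_2 + 0.28·π_3
Solving with the normalization constraint gives π = (0.3808, 0.3026, 0.3165).
So the stationary probability of Trainee is 0.3165.

0.3165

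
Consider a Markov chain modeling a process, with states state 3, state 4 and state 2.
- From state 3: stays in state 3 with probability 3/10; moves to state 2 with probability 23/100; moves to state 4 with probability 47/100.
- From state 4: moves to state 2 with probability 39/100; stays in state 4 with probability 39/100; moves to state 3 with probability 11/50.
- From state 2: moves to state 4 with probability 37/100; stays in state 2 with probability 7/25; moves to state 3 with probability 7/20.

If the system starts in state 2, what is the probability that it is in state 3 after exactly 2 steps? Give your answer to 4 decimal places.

0.2844

Sum over the intermediate state after 1 step:
P = P(state 2→state 3)·P(state 3→state 3) + P(state 2→state 4)·P(state 4→state 3) + P(state 2→state 2)·P(state 2→state 3)
  = 0.35×0.3 + 0.37×0.22 + 0.28×0.35
  = 0.1050 + 0.0814 + 0.0980 = 0.2844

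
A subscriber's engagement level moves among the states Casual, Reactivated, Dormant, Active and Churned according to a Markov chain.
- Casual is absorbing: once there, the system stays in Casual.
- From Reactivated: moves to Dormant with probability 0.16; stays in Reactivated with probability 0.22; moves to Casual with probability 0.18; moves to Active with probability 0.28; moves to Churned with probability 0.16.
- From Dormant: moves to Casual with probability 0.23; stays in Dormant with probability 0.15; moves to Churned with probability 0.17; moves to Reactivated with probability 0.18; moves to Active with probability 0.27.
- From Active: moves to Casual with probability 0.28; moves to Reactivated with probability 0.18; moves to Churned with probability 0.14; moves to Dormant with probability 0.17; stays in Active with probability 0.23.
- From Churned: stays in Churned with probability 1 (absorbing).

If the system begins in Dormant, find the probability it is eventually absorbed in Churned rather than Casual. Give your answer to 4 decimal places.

Let h(s) be the probability of absorption at Churned starting from transient state s. Then h(Churned) = 1 and h(Casual) = 0. By first-step analysis:
h(Reactivated) = 0.18·0 + 0.22·h(Reactivated) + 0.16·h(Dormant) + 0.28·h(Active) + 0.16·1
h(Dormant) = 0.23·0 + 0.18·h(Reactivated) + 0.15·h(Dormant) + 0.27·h(Active) + 0.17·1
h(Active) = 0.28·0 + 0.18·h(Reactivated) + 0.17·h(Dormant) + 0.23·h(Active) + 0.14·1
Solving: h(Reactivated) = 0.4215, h(Dormant) = 0.4068, h(Active) = 0.3702.
Starting from Dormant, the probability is 0.4068.

0.4068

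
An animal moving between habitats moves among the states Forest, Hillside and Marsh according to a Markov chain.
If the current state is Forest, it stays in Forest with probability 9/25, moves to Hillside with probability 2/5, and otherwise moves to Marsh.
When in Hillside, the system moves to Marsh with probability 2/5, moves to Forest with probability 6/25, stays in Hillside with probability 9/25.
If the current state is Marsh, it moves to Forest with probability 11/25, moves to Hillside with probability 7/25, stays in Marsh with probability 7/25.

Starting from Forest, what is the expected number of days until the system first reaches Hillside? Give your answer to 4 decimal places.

Let t(s) be the expected number of days to first reach Hillside from state s, with t(Hillside) = 0. Conditioning on the first day:
t(Forest) = 1 + 0.36·t(Forest) + 0.24·t(Marsh)
t(Marsh) = 1 + 0.44·t(Forest) + 0.28·t(Marsh)
Solving: t(Forest) = 2.7027, t(Marsh) = 3.0405.
Expected days from Forest to Hillside: 2.7027.

2.7027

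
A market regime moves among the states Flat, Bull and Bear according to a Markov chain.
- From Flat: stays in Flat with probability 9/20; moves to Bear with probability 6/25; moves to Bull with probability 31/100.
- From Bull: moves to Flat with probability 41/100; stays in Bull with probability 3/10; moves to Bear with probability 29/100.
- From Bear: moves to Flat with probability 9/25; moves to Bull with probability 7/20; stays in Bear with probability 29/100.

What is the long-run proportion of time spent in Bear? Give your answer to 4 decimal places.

0.2693

Let the stationary distribution be π with π = πP and π_1 + π_2 + π_3 = 1.
π_1 = 0.45·π_1 + 0.41·π_2 + 0.36·π_3
π_2 = 0.31·π_1 + 0.3·π_2 + 0.35·π_3
Solving with the normalization constraint gives π = (0.4131, 0.3176, 0.2693).
So the stationary probability of Bear is 0.2693.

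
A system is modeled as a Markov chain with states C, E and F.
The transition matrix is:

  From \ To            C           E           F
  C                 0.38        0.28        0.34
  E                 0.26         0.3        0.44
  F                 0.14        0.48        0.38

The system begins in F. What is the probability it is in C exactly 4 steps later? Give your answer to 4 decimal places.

0.2416

Propagate the distribution vector 4 steps from F.
After 0 steps: (0.0000, 0.0000, 1.0000)
After 1 step: (0.1400, 0.4800, 0.3800)
After 2 steps: (0.2312, 0.3656, 0.4032)
After 3 steps: (0.2394, 0.3680, 0.3927)
After 4 steps: (0.2416, 0.3659, 0.3925)
P(in C after 4 steps) = 0.2416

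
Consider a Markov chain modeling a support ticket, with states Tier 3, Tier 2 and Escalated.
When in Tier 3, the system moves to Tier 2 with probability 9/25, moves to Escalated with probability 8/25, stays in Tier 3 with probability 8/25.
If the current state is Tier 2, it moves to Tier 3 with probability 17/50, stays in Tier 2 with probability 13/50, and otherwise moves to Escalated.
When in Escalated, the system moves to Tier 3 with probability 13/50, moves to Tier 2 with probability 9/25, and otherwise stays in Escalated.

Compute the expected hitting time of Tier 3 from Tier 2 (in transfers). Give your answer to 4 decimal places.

Let t(s) be the expected number of transfers to first reach Tier 3 from state s, with t(Tier 3) = 0. Conditioning on the first transfer:
t(Tier 2) = 1 + 0.26·t(Tier 2) + 0.4·t(Escalated)
t(Escalated) = 1 + 0.36·t(Tier 2) + 0.38·t(Escalated)
Solving: t(Tier 2) = 3.2402, t(Escalated) = 3.4943.
Expected transfers from Tier 2 to Tier 3: 3.2402.

3.2402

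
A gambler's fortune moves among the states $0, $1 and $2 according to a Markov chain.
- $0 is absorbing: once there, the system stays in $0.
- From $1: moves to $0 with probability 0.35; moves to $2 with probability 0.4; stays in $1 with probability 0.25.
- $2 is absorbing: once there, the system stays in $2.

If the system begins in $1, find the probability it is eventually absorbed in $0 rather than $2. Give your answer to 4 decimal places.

0.4667

Let h(s) be the probability of absorption at $0 starting from transient state s. Then h($0) = 1 and h($2) = 0. By first-step analysis:
h($1) = 0.35·1 + 0.25·h($1) + 0.4·0
Solving: h($1) = 0.4667.
Starting from $1, the probability is 0.4667.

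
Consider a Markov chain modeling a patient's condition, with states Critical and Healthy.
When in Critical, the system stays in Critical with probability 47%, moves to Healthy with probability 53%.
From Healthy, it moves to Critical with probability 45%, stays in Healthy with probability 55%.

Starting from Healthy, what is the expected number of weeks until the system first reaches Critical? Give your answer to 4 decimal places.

Let t(s) be the expected number of weeks to first reach Critical from state s, with t(Critical) = 0. Conditioning on the first week:
t(Healthy) = 1 + 0.55·t(Healthy)
Solving: t(Healthy) = 2.2222.
Expected weeks from Healthy to Critical: 2.2222.

2.2222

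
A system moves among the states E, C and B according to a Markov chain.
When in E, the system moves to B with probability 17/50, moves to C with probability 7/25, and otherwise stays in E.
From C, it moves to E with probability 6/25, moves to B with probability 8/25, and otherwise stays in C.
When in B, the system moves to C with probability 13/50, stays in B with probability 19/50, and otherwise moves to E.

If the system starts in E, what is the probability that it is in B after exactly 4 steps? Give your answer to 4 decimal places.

Propagate the distribution vector 4 steps from E.
After 0 steps: (1.0000, 0.0000, 0.0000)
After 1 step: (0.3800, 0.2800, 0.3400)
After 2 steps: (0.3340, 0.3180, 0.3480)
After 3 steps: (0.3285, 0.3239, 0.3476)
After 4 steps: (0.3277, 0.3249, 0.3474)
P(in B after 4 steps) = 0.3474

0.3474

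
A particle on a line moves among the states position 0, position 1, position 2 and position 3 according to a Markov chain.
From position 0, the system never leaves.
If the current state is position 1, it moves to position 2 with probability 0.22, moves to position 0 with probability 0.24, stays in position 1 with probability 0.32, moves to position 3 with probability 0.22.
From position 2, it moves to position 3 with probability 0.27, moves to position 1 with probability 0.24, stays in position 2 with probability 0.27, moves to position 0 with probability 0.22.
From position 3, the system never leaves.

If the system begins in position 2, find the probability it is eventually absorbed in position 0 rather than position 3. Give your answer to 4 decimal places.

Let h(s) be the probability of absorption at position 0 starting from transient state s. Then h(position 0) = 1 and h(position 3) = 0. By first-step analysis:
h(position 1) = 0.24·1 + 0.32·h(position 1) + 0.22·h(position 2) + 0.22·0
h(position 2) = 0.22·1 + 0.24·h(position 1) + 0.27·h(position 2) + 0.27·0
Solving: h(position 1) = 0.5041, h(position 2) = 0.4671.
Starting from position 2, the probability is 0.4671.

0.4671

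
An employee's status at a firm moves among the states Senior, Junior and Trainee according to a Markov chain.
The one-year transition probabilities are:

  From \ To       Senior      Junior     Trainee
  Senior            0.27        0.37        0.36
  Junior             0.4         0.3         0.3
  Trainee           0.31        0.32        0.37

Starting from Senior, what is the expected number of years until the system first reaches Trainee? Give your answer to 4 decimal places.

Let t(s) be the expected number of years to first reach Trainee from state s, with t(Trainee) = 0. Conditioning on the first year:
t(Senior) = 1 + 0.27·t(Senior) + 0.37·t(Junior)
t(Junior) = 1 + 0.4·t(Senior) + 0.3·t(Junior)
Solving: t(Senior) = 2.9477, t(Junior) = 3.1129.
Expected years from Senior to Trainee: 2.9477.

2.9477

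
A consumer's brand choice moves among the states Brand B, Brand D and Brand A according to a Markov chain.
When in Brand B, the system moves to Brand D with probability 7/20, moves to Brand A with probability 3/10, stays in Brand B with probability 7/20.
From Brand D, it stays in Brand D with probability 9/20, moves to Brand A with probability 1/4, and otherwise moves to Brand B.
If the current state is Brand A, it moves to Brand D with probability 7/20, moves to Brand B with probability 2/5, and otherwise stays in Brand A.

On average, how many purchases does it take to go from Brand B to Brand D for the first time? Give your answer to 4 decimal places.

2.8571

Let t(s) be the expected number of purchases to first reach Brand D from state s, with t(Brand D) = 0. Conditioning on the first purchase:
t(Brand B) = 1 + 0.35·t(Brand B) + 0.3·t(Brand A)
t(Brand A) = 1 + 0.4·t(Brand B) + 0.25·t(Brand A)
Solving: t(Brand B) = 2.8571, t(Brand A) = 2.8571.
Expected purchases from Brand B to Brand D: 2.8571.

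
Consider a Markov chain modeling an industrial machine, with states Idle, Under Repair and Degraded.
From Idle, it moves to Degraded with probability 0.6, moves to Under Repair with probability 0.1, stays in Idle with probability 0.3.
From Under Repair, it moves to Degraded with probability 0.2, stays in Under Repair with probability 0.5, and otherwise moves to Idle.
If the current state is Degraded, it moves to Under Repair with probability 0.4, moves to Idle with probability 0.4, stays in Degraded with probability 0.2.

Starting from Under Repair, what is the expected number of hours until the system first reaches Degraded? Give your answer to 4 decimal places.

Let t(s) be the expected number of hours to first reach Degraded from state s, with t(Degraded) = 0. Conditioning on the first hour:
t(Idle) = 1 + 0.3·t(Idle) + 0.1·t(Under Repair)
t(Under Repair) = 1 + 0.3·t(Idle) + 0.5·t(Under Repair)
Solving: t(Idle) = 1.8750, t(Under Repair) = 3.1250.
Expected hours from Under Repair to Degraded: 3.1250.

3.1250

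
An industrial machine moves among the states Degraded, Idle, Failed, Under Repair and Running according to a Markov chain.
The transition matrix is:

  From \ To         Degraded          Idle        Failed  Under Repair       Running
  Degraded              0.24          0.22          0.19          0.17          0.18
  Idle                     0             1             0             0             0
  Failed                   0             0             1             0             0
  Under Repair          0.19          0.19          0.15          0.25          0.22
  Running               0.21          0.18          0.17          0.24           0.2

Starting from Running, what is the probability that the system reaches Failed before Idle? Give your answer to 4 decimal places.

0.4708

Let h(s) be the probability of absorption at Failed starting from transient state s. Then h(Failed) = 1 and h(Idle) = 0. By first-step analysis:
h(Degraded) = 0.24·h(Degraded) + 0.22·0 + 0.19·1 + 0.17·h(Under Repair) + 0.18·h(Running)
h(Under Repair) = 0.19·h(Degraded) + 0.19·0 + 0.15·1 + 0.25·h(Under Repair) + 0.22·h(Running)
h(Running) = 0.21·h(Degraded) + 0.18·0 + 0.17·1 + 0.24·h(Under Repair) + 0.2·h(Running)
Solving: h(Degraded) = 0.4634, h(Under Repair) = 0.4555, h(Running) = 0.4708.
Starting from Running, the probability is 0.4708.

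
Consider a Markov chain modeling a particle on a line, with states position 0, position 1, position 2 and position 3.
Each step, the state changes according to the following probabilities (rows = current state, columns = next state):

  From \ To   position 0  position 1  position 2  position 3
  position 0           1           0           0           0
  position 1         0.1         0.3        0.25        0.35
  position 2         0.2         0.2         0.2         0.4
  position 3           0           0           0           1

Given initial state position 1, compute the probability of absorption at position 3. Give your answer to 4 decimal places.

Let h(s) be the probability of absorption at position 3 starting from transient state s. Then h(position 3) = 1 and h(position 0) = 0. By first-step analysis:
h(position 1) = 0.1·0 + 0.3·h(position 1) + 0.25·h(position 2) + 0.35·1
h(position 2) = 0.2·0 + 0.2·h(position 1) + 0.2·h(position 2) + 0.4·1
Solving: h(position 1) = 0.7451, h(position 2) = 0.6863.
Starting from position 1, the probability is 0.7451.

0.7451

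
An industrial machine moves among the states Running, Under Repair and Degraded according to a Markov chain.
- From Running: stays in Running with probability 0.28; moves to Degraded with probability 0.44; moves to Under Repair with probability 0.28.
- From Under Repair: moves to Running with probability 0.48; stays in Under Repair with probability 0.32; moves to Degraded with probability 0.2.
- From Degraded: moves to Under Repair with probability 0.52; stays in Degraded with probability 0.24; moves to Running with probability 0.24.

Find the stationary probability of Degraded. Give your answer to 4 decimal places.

0.2937

Let the stationary distribution be π with π = πP and π_1 + π_2 + π_3 = 1.
π_1 = 0.28·π_1 + 0.48·π_2 + 0.24·π_3
π_2 = 0.28·π_1 + 0.32·π_2 + 0.52·π_3
Solving with the normalization constraint gives π = (0.3413, 0.3651, 0.2937).
So the stationary probability of Degraded is 0.2937.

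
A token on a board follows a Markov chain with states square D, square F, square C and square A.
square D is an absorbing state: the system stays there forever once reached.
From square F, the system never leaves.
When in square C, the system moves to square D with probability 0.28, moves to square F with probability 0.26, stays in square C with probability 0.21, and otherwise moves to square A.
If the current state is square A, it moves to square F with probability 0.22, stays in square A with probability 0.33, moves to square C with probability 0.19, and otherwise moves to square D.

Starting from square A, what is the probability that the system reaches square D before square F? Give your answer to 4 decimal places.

Let h(s) be the probability of absorption at square D starting from transient state s. Then h(square D) = 1 and h(square F) = 0. By first-step analysis:
h(square C) = 0.28·1 + 0.26·0 + 0.21·h(square C) + 0.25·h(square A)
h(square A) = 0.26·1 + 0.22·0 + 0.19·h(square C) + 0.33·h(square A)
Solving: h(square C) = 0.5243, h(square A) = 0.5367.
Starting from square A, the probability is 0.5367.

0.5367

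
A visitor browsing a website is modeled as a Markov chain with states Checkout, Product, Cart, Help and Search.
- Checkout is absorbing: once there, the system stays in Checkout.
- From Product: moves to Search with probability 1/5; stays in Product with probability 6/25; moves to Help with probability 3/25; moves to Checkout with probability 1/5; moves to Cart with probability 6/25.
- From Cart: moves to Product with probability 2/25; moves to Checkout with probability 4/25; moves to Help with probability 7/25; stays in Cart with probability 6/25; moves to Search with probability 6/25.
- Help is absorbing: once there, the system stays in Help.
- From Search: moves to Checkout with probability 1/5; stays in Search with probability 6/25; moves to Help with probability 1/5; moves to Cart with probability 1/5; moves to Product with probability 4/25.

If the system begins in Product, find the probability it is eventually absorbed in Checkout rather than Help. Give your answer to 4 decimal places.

0.5223

Let h(s) be the probability of absorption at Checkout starting from transient state s. Then h(Checkout) = 1 and h(Help) = 0. By first-step analysis:
h(Product) = 0.2·1 + 0.24·h(Product) + 0.24·h(Cart) + 0.12·0 + 0.2·h(Search)
h(Cart) = 0.16·1 + 0.08·h(Product) + 0.24·h(Cart) + 0.28·0 + 0.24·h(Search)
h(Search) = 0.2·1 + 0.16·h(Product) + 0.2·h(Cart) + 0.2·0 + 0.24·h(Search)
Solving: h(Product) = 0.5223, h(Cart) = 0.4181, h(Search) = 0.4831.
Starting from Product, the probability is 0.5223.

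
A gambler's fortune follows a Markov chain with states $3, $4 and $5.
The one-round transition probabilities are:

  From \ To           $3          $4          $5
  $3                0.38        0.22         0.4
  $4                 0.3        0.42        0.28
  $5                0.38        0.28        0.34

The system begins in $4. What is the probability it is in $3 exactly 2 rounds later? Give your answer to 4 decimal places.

Sum over the intermediate state after 1 round:
P = P($4→$3)·P($3→$3) + P($4→$4)·P($4→$3) + P($4→$5)·P($5→$3)
  = 0.3×0.38 + 0.42×0.3 + 0.28×0.38
  = 0.1140 + 0.1260 + 0.1064 = 0.3464

0.3464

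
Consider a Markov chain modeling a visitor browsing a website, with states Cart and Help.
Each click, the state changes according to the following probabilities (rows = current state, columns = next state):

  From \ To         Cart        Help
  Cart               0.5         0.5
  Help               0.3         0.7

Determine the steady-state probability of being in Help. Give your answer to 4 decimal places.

Let the stationary distribution be π with π = πP and π_1 + π_2 = 1.
π_1 = 0.5·π_1 + 0.3·π_2
Solving with the normalization constraint gives π = (0.3750, 0.6250).
So the stationary probability of Help is 0.6250.

0.6250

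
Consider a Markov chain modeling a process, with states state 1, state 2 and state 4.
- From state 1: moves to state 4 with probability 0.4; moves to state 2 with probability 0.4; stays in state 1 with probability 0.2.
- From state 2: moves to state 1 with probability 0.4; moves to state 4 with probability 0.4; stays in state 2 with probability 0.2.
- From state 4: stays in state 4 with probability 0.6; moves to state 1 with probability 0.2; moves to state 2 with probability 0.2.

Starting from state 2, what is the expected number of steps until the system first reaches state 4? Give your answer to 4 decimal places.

2.5000

Let t(s) be the expected number of steps to first reach state 4 from state s, with t(state 4) = 0. Conditioning on the first step:
t(state 1) = 1 + 0.2·t(state 1) + 0.4·t(state 2)
t(state 2) = 1 + 0.4·t(state 1) + 0.2·t(state 2)
Solving: t(state 1) = 2.5000, t(state 2) = 2.5000.
Expected steps from state 2 to state 4: 2.5000.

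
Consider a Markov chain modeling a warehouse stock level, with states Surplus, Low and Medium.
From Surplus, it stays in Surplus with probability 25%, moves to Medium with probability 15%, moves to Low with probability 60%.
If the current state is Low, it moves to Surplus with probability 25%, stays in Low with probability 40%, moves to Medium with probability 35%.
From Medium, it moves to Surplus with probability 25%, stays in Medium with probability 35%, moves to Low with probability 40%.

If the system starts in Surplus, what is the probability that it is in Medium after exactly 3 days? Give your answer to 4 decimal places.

0.3000

Propagate the distribution vector 3 days from Surplus.
After 0 days: (1.0000, 0.0000, 0.0000)
After 1 day: (0.2500, 0.6000, 0.1500)
After 2 days: (0.2500, 0.4500, 0.3000)
After 3 days: (0.2500, 0.4500, 0.3000)
P(in Medium after 3 days) = 0.3000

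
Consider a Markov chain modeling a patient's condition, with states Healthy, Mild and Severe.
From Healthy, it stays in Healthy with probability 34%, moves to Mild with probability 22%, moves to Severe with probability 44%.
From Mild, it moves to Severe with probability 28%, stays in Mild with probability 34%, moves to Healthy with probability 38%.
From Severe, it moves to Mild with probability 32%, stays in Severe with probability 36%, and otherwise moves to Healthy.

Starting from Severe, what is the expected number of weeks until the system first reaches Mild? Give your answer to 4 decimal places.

3.4801

Let t(s) be the expected number of weeks to first reach Mild from state s, with t(Mild) = 0. Conditioning on the first week:
t(Healthy) = 1 + 0.34·t(Healthy) + 0.44·t(Severe)
t(Severe) = 1 + 0.32·t(Healthy) + 0.36·t(Severe)
Solving: t(Healthy) = 3.8352, t(Severe) = 3.4801.
Expected weeks from Severe to Mild: 3.4801.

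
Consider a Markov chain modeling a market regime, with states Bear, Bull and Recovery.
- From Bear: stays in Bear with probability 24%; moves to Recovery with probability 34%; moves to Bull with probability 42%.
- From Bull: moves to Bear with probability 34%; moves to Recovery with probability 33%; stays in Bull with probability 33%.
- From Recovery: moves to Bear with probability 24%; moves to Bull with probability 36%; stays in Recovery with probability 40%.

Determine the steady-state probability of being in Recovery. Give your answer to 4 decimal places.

0.3578

Let the stationary distribution be π with π = πP and π_1 + π_2 + π_3 = 1.
π_1 = 0.24·π_1 + 0.34·π_2 + 0.24·π_3
π_2 = 0.42·π_1 + 0.33·π_2 + 0.36·π_3
Solving with the normalization constraint gives π = (0.2766, 0.3656, 0.3578).
So the stationary probability of Recovery is 0.3578.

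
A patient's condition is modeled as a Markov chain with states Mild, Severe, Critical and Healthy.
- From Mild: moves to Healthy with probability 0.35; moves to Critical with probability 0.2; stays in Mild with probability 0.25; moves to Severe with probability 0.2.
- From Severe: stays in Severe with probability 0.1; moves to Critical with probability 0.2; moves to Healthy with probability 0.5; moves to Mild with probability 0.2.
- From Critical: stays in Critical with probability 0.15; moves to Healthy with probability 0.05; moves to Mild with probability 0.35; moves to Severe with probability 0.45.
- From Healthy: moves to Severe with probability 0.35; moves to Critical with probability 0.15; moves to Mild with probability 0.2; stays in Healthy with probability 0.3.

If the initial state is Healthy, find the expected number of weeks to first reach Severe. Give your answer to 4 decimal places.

Let t(s) be the expected number of weeks to first reach Severe from state s, with t(Severe) = 0. Conditioning on the first week:
t(Mild) = 1 + 0.25·t(Mild) + 0.2·t(Critical) + 0.35·t(Healthy)
t(Critical) = 1 + 0.35·t(Mild) + 0.15·t(Critical) + 0.05·t(Healthy)
t(Healthy) = 1 + 0.2·t(Mild) + 0.15·t(Critical) + 0.3·t(Healthy)
Solving: t(Mild) = 3.4884, t(Critical) = 2.7907, t(Healthy) = 3.0233.
Expected weeks from Healthy to Severe: 3.0233.

3.0233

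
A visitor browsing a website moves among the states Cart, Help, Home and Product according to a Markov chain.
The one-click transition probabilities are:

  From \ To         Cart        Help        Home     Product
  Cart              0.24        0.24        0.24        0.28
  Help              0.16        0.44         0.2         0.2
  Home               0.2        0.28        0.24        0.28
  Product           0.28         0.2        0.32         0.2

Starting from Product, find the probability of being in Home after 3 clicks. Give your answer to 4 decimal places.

0.2484

Propagate the distribution vector 3 clicks from Product.
After 0 clicks: (0.0000, 0.0000, 0.0000, 1.0000)
After 1 click: (0.2800, 0.2000, 0.3200, 0.2000)
After 2 clicks: (0.2192, 0.2848, 0.2480, 0.2480)
After 3 clicks: (0.2172, 0.2970, 0.2484, 0.2374)
P(in Home after 3 clicks) = 0.2484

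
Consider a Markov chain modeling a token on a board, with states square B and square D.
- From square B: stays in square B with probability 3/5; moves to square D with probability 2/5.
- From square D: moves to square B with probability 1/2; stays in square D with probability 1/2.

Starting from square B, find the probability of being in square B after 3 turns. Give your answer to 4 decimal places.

0.5560

Propagate the distribution vector 3 turns from square B.
After 0 turns: (1.0000, 0.0000)
After 1 turn: (0.6000, 0.4000)
After 2 turns: (0.5600, 0.4400)
After 3 turns: (0.5560, 0.4440)
P(in square B after 3 turns) = 0.5560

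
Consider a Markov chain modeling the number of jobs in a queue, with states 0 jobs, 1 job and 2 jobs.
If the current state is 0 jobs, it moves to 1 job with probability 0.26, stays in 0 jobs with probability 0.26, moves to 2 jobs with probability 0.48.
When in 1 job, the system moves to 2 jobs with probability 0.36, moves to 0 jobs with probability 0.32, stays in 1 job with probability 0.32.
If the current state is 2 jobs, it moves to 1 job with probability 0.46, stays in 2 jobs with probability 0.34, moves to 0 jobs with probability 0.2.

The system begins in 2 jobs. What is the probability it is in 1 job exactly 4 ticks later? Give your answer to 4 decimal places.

0.3583

Propagate the distribution vector 4 ticks from 2 jobs.
After 0 ticks: (0.0000, 0.0000, 1.0000)
After 1 tick: (0.2000, 0.4600, 0.3400)
After 2 ticks: (0.2672, 0.3556, 0.3772)
After 3 ticks: (0.2587, 0.3568, 0.3845)
After 4 ticks: (0.2583, 0.3583, 0.3834)
P(in 1 job after 4 ticks) = 0.3583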